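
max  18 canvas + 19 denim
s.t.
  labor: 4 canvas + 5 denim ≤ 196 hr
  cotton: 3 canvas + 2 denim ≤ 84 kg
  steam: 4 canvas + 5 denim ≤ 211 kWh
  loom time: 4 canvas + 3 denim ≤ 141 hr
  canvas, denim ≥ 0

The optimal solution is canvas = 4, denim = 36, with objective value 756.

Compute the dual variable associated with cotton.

2

At the optimum: labor uses 196 of 196 (binding); cotton uses 84 of 84 (binding); steam uses 196 of 211 (slack = 15); loom time uses 124 of 141 (slack = 17).
Since steam, loom time are not tight, their duals are 0.
Dual feasibility on the basic columns requires 4·y_labor + 3·y_cotton = 18, 5·y_labor + 2·y_cotton = 19.
→ y_labor = 3 and y_cotton = 2.
Shadow price of cotton = 2.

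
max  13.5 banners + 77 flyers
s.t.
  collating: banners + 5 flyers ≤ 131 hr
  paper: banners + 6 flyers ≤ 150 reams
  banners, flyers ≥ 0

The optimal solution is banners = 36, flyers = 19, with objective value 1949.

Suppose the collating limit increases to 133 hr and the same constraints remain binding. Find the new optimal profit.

1957

Check each constraint at x*: collating 131/131 (tight); paper 150/150 (tight).
The binding rows give the dual system: 1·y_collating + 1·y_paper = 13.5 and 5·y_collating + 6·y_paper = 77.
This yields shadow prices y_collating = 4, y_paper = 9.5.
Δz = y_collating·Δb = 4 × (2) = 8, so new z* = 1949 + 8 = 1957.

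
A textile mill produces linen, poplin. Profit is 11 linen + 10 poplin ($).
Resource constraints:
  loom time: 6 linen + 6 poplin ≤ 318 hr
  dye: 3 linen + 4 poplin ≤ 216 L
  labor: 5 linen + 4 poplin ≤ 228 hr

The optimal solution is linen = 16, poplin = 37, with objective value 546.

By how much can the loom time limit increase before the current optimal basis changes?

15

Binding constraints: loom time, labor. The basis is B = [[6,6],[5,4]] with det -6.
Per unit increase in loom time, x* moves by d = (-0.6667, 0.8333).
The basis stays optimal until dye becomes binding; allowable increase = 15 hr.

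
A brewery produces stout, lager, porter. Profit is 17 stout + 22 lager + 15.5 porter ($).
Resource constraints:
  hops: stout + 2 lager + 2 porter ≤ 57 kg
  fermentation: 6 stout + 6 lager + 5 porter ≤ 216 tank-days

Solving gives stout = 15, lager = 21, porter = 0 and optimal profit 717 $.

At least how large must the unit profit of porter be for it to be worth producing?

Check each constraint at x*: hops 57/57 (tight); fermentation 216/216 (tight).
The binding rows give the dual system: 1·y_hops + 6·y_fermentation = 17 and 2·y_hops + 6·y_fermentation = 22.
This yields shadow prices y_hops = 5, y_fermentation = 2.
porter enters the basis when its profit ≥ yᵀa₃ = 5·2 + 2·5 = 20.

20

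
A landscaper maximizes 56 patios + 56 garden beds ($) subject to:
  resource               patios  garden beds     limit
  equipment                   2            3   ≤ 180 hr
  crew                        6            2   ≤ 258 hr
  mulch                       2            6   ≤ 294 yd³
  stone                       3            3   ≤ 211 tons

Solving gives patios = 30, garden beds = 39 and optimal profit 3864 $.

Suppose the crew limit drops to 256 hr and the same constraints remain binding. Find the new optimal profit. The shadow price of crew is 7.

Δb = -2, so new z* = 3864 + (7)·(-2) = 3864 − 14 = 3850.

3850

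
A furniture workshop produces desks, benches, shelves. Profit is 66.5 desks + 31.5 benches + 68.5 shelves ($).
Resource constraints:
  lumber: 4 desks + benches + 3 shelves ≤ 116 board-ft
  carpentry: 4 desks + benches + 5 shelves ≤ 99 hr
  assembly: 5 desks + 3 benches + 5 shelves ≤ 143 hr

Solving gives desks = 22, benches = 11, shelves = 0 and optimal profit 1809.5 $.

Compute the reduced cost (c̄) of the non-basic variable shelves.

-4

Binding: carpentry and assembly. Non-binding: lumber (17 unused).
By complementary slackness, y = 0 for the non-binding constraint.
From A_Bᵀ y = c: 4·y_carpentry + 5·y_assembly = 66.5; 1·y_carpentry + 3·y_assembly = 31.5.
→ y_carpentry = 6 and y_assembly = 8.5.
Reduced cost of shelves: c₃ − yᵀa₃ = 68.5 − (6·5 + 8.5·5) = 68.5 − 72.5 = -4.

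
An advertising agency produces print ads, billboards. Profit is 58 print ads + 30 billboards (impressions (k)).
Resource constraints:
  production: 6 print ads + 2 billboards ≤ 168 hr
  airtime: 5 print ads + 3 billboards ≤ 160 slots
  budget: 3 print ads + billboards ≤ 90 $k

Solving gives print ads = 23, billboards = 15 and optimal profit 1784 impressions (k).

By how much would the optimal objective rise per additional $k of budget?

At the optimum: production uses 168 of 168 (binding); airtime uses 160 of 160 (binding); budget uses 84 of 90 (slack = 6).
Slack constraints have shadow price 0 (complementary slackness).
The binding rows give the dual system: 6·y_production + 5·y_airtime = 58 and 2·y_production + 3·y_airtime = 30.
This yields shadow prices y_production = 3, y_airtime = 8.
Shadow price of budget = 0.

0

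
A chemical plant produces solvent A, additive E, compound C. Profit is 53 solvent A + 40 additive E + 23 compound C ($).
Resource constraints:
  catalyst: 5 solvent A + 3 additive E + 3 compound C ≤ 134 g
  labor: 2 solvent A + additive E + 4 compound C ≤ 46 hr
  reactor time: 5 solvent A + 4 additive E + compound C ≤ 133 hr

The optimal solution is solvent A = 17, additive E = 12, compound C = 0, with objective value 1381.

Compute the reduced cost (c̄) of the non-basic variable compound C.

At the optimum: catalyst uses 121 of 134 (slack = 13); labor uses 46 of 46 (binding); reactor time uses 133 of 133 (binding).
By complementary slackness, y = 0 for the non-binding constraint.
The binding rows give the dual system: 2·y_labor + 5·y_reactor time = 53 and 1·y_labor + 4·y_reactor time = 40.
This yields shadow prices y_labor = 4, y_reactor time = 9.
Reduced cost of compound C: c₃ − yᵀa₃ = 23 − (4·4 + 9·1) = 23 − 25 = -2.

-2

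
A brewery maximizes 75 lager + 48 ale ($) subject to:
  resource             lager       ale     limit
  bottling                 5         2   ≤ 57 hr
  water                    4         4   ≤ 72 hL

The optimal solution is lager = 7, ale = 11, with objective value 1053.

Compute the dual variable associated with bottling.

At the optimum: bottling uses 57 of 57 (binding); water uses 72 of 72 (binding).
Dual feasibility on the basic columns requires 5·y_bottling + 4·y_water = 75, 2·y_bottling + 4·y_water = 48.
This yields shadow prices y_bottling = 9, y_water = 7.5.
Shadow price of bottling = 9.

9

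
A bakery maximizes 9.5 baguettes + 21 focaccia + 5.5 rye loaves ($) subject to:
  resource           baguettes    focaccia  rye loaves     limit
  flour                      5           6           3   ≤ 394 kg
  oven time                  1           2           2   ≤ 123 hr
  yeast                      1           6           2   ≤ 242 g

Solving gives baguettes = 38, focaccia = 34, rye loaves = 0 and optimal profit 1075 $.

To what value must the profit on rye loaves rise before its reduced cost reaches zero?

Binding: flour and yeast. Non-binding: oven time (17 unused).
Since oven time is not tight, its dual is 0.
Dual feasibility on the basic columns requires 5·y_flour + 1·y_yeast = 9.5, 6·y_flour + 6·y_yeast = 21.
→ y_flour = 1.5 and y_yeast = 2.
rye loaves enters the basis when its profit ≥ yᵀa₃ = 1.5·3 + 2·2 = 8.5.

8.5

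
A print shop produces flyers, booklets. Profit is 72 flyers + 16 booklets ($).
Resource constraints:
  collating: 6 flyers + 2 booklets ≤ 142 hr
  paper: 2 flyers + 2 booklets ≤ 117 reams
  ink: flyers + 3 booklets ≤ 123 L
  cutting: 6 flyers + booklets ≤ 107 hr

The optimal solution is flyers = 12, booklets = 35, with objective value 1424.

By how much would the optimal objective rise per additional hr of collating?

Binding: collating and cutting. Non-binding: paper (23 unused), ink (6 unused).
Since paper, ink are not tight, their duals are 0.
Dual feasibility on the basic columns requires 6·y_collating + 6·y_cutting = 72, 2·y_collating + 1·y_cutting = 16.
Solving: y_collating = 4, y_cutting = 8.
Shadow price of collating = 4.

4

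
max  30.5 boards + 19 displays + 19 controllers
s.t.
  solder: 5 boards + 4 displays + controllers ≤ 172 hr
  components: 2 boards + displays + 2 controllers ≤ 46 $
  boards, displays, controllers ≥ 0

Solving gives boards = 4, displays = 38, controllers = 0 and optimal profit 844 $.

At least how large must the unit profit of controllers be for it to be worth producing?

Both solder and components are binding at x*.
From A_Bᵀ y = c: 5·y_solder + 2·y_components = 30.5; 4·y_solder + 1·y_components = 19.
This yields shadow prices y_solder = 2.5, y_components = 9.
controllers enters the basis when its profit ≥ yᵀa₃ = 2.5·1 + 9·2 = 20.5.

20.5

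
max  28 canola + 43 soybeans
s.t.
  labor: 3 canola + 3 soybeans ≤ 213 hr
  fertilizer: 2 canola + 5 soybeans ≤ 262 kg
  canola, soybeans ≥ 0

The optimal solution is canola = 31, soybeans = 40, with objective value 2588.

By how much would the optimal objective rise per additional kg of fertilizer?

Both labor and fertilizer are binding at x*.
From A_Bᵀ y = c: 3·y_labor + 2·y_fertilizer = 28; 3·y_labor + 5·y_fertilizer = 43.
This yields shadow prices y_labor = 6, y_fertilizer = 5.
Shadow price of fertilizer = 5.

5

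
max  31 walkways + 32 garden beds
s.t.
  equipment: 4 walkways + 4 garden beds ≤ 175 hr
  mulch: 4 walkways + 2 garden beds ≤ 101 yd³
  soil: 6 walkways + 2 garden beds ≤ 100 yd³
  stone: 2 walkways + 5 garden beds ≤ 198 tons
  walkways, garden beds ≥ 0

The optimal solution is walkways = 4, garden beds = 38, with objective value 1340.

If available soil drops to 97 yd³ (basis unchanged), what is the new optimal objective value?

1329.5

Check each constraint at x*: equipment 168/175 (slack 7); mulch 92/101 (slack 9); soil 100/100 (tight); stone 198/198 (tight).
Slack constraints have shadow price 0 (complementary slackness).
Dual feasibility on the basic columns requires 6·y_soil + 2·y_stone = 31, 2·y_soil + 5·y_stone = 32.
Solving: y_soil = 3.5, y_stone = 5.
Δz = y_soil·Δb = 3.5 × (-3) = -10.5, so new z* = 1340 − 10.5 = 1329.5.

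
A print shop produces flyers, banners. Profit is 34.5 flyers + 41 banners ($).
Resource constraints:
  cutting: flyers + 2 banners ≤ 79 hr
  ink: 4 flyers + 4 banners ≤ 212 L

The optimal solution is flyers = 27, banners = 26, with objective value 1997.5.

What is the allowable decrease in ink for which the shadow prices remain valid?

54

Binding constraints: cutting, ink. The basis is B = [[1,2],[4,4]] with det -4.
Per unit decrease in ink, x* moves by d = (-0.5, 0.25).
The basis stays optimal until flyers reaches 0; allowable decrease = 54 L.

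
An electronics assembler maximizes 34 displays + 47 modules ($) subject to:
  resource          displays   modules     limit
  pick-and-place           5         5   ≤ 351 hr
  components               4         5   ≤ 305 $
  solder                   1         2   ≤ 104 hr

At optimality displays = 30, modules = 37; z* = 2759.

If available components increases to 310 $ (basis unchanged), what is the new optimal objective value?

Check each constraint at x*: pick-and-place 335/351 (slack 16); components 305/305 (tight); solder 104/104 (tight).
Since pick-and-place is not tight, its dual is 0.
From A_Bᵀ y = c: 4·y_components + 1·y_solder = 34; 5·y_components + 2·y_solder = 47.
Solving: y_components = 7, y_solder = 6.
Δz = y_components·Δb = 7 × (5) = 35, so new z* = 2759 + 35 = 2794.

2794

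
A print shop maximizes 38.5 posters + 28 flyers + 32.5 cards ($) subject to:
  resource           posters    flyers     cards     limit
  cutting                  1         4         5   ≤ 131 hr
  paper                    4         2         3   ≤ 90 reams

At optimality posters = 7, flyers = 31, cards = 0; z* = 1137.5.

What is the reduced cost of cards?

At the optimum: cutting uses 131 of 131 (binding); paper uses 90 of 90 (binding).
The binding rows give the dual system: 1·y_cutting + 4·y_paper = 38.5 and 4·y_cutting + 2·y_paper = 28.
This yields shadow prices y_cutting = 2.5, y_paper = 9.
Reduced cost of cards: c₃ − yᵀa₃ = 32.5 − (2.5·5 + 9·3) = 32.5 − 39.5 = -7.

-7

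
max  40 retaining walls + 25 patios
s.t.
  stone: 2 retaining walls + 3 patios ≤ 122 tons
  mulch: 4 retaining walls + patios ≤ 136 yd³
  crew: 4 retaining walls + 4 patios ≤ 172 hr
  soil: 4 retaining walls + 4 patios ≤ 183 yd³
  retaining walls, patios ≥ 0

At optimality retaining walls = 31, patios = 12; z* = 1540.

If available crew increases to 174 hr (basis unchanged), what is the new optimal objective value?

1550

Check each constraint at x*: stone 98/122 (slack 24); mulch 136/136 (tight); crew 172/172 (tight); soil 172/183 (slack 11).
Slack constraints have shadow price 0 (complementary slackness).
Dual feasibility on the basic columns requires 4·y_mulch + 4·y_crew = 40, 1·y_mulch + 4·y_crew = 25.
This yields shadow prices y_mulch = 5, y_crew = 5.
Δz = y_crew·Δb = 5 × (2) = 10, so new z* = 1540 + 10 = 1550.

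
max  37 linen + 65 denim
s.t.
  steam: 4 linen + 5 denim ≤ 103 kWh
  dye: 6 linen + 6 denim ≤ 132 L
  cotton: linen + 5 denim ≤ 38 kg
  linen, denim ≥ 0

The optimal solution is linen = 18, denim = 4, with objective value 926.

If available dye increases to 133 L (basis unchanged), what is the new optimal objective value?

Check each constraint at x*: steam 92/103 (slack 11); dye 132/132 (tight); cotton 38/38 (tight).
By complementary slackness, y = 0 for the non-binding constraint.
The binding rows give the dual system: 6·y_dye + 1·y_cotton = 37 and 6·y_dye + 5·y_cotton = 65.
This yields shadow prices y_dye = 5, y_cotton = 7.
Δz = y_dye·Δb = 5 × (1) = 5, so new z* = 926 + 5 = 931.

931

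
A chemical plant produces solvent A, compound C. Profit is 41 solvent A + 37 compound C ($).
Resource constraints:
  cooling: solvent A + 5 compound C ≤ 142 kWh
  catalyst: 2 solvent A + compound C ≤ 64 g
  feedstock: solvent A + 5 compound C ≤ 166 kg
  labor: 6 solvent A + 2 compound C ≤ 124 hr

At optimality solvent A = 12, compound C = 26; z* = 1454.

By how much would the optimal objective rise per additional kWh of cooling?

At the optimum: cooling uses 142 of 142 (binding); catalyst uses 50 of 64 (slack = 14); feedstock uses 142 of 166 (slack = 24); labor uses 124 of 124 (binding).
Slack constraints have shadow price 0 (complementary slackness).
Dual feasibility on the basic columns requires 1·y_cooling + 6·y_labor = 41, 5·y_cooling + 2·y_labor = 37.
→ y_cooling = 5 and y_labor = 6.
Shadow price of cooling = 5.

5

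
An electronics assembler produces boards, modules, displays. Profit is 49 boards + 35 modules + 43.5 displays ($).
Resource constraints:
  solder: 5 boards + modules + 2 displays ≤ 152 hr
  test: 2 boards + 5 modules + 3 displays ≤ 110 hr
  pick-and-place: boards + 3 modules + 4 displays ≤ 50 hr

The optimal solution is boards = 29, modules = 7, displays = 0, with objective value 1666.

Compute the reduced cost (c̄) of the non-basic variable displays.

At the optimum: solder uses 152 of 152 (binding); test uses 93 of 110 (slack = 17); pick-and-place uses 50 of 50 (binding).
By complementary slackness, y = 0 for the non-binding constraint.
Dual feasibility on the basic columns requires 5·y_solder + 1·y_pick-and-place = 49, 1·y_solder + 3·y_pick-and-place = 35.
Solving: y_solder = 8, y_pick-and-place = 9.
Reduced cost of displays: c₃ − yᵀa₃ = 43.5 − (8·2 + 9·4) = 43.5 − 52 = -8.5.

-8.5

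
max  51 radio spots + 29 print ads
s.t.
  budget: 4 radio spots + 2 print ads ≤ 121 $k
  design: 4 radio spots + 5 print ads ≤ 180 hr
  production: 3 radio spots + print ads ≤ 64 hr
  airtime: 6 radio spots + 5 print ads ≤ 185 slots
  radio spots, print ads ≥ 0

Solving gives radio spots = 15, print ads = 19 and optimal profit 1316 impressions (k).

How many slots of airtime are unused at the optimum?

airtime used = 6·15 + 5·19 = 185; slack = 185 − 185 = 0.

0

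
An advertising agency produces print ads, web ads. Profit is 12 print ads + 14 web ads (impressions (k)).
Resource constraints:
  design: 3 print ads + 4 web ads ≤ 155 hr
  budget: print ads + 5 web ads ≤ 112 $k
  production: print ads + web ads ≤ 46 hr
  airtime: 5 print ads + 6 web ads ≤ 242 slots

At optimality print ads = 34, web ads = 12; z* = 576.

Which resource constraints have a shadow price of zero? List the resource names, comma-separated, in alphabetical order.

budget, design

design: 150/155 (slack 5)
budget: 94/112 (slack 18)
production: 46/46 (binding)
airtime: 242/242 (binding)
By complementary slackness, a constraint with positive slack has shadow price 0 → budget, design.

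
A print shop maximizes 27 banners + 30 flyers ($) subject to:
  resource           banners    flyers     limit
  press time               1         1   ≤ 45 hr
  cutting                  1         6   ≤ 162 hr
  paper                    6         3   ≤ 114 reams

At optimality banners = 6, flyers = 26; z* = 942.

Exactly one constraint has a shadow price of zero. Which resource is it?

press time: 32/45 (slack 13)
cutting: 162/162 (binding)
paper: 114/114 (binding)
By complementary slackness, a constraint with positive slack has shadow price 0 → press time.

press time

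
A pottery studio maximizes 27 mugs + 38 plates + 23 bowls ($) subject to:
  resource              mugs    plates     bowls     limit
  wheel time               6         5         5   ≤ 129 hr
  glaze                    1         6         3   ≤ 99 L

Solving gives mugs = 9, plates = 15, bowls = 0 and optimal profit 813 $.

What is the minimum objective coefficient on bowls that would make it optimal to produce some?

Both wheel time and glaze are binding at x*.
Dual feasibility on the basic columns requires 6·y_wheel time + 1·y_glaze = 27, 5·y_wheel time + 6·y_glaze = 38.
→ y_wheel time = 4 and y_glaze = 3.
bowls enters the basis when its profit ≥ yᵀa₃ = 4·5 + 3·3 = 29.

29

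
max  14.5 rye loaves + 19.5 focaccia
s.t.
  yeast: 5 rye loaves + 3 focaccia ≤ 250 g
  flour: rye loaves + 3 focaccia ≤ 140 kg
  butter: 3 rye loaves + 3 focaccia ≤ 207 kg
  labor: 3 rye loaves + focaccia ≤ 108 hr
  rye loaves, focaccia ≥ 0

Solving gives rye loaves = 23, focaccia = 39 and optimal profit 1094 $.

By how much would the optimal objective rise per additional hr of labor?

Binding: flour and labor. Non-binding: yeast (18 unused), butter (21 unused).
By complementary slackness, y = 0 for the non-binding constraints.
The binding rows give the dual system: 1·y_flour + 3·y_labor = 14.5 and 3·y_flour + 1·y_labor = 19.5.
→ y_flour = 5.5 and y_labor = 3.
Shadow price of labor = 3.

3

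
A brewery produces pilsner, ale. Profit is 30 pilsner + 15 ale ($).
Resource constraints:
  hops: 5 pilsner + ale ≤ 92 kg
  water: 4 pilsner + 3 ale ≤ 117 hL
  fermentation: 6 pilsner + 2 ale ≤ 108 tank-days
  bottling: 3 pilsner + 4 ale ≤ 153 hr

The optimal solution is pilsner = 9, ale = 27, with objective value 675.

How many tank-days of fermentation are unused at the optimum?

fermentation used = 6·9 + 2·27 = 108; slack = 108 − 108 = 0.

0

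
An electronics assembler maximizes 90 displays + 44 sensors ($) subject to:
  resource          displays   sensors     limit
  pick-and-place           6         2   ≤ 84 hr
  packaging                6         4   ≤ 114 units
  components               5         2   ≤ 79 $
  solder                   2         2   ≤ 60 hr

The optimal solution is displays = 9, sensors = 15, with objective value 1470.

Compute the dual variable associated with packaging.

Check each constraint at x*: pick-and-place 84/84 (tight); packaging 114/114 (tight); components 75/79 (slack 4); solder 48/60 (slack 12).
Since components, solder are not tight, their duals are 0.
From A_Bᵀ y = c: 6·y_pick-and-place + 6·y_packaging = 90; 2·y_pick-and-place + 4·y_packaging = 44.
This yields shadow prices y_pick-and-place = 8, y_packaging = 7.
Shadow price of packaging = 7.

7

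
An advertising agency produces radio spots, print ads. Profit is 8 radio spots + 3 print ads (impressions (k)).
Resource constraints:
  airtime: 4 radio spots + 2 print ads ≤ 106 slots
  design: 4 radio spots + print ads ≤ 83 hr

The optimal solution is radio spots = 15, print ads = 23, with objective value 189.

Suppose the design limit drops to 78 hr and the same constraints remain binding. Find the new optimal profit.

Both airtime and design are binding at x*.
Dual feasibility on the basic columns requires 4·y_airtime + 4·y_design = 8, 2·y_airtime + 1·y_design = 3.
Solving: y_airtime = 1, y_design = 1.
Δz = y_design·Δb = 1 × (-5) = -5, so new z* = 189 − 5 = 184.

184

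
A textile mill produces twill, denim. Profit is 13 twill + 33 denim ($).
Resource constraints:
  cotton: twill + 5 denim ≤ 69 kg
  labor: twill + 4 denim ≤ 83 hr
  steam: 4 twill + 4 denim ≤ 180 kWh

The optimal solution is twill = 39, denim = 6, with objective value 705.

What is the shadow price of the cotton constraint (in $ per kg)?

Binding: cotton and steam. Non-binding: labor (20 unused).
By complementary slackness, y = 0 for the non-binding constraint.
The binding rows give the dual system: 1·y_cotton + 4·y_steam = 13 and 5·y_cotton + 4·y_steam = 33.
This yields shadow prices y_cotton = 5, y_steam = 2.
Shadow price of cotton = 5.

5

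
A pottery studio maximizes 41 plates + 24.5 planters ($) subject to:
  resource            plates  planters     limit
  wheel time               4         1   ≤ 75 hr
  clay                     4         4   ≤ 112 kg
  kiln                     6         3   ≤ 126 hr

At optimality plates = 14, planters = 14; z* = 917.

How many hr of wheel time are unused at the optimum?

5

wheel time used = 4·14 + 1·14 = 70; slack = 75 − 70 = 5.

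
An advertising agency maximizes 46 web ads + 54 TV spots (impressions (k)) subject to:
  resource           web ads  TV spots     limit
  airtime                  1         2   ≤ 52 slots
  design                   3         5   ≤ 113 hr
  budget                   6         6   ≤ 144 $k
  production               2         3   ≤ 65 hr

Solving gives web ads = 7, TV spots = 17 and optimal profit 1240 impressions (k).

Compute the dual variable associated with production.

Check each constraint at x*: airtime 41/52 (slack 11); design 106/113 (slack 7); budget 144/144 (tight); production 65/65 (tight).
By complementary slackness, y = 0 for the non-binding constraints.
Dual feasibility on the basic columns requires 6·y_budget + 2·y_production = 46, 6·y_budget + 3·y_production = 54.
→ y_budget = 5 and y_production = 8.
Shadow price of production = 8.

8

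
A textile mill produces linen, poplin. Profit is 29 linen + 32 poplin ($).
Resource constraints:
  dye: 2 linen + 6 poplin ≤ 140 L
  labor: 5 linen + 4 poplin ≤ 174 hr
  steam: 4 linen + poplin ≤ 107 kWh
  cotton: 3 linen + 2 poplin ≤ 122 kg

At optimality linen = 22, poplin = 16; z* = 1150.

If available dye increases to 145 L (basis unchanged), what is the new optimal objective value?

1160

Check each constraint at x*: dye 140/140 (tight); labor 174/174 (tight); steam 104/107 (slack 3); cotton 98/122 (slack 24).
By complementary slackness, y = 0 for the non-binding constraints.
Dual feasibility on the basic columns requires 2·y_dye + 5·y_labor = 29, 6·y_dye + 4·y_labor = 32.
This yields shadow prices y_dye = 2, y_labor = 5.
Δz = y_dye·Δb = 2 × (5) = 10, so new z* = 1150 + 10 = 1160.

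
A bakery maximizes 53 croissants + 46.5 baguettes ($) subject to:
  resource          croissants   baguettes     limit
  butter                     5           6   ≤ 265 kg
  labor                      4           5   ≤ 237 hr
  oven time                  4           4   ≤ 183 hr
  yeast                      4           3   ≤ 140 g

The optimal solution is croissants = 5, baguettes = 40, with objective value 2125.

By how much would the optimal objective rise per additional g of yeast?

9.5

Binding: butter and yeast. Non-binding: labor (17 unused), oven time (3 unused).
Slack constraints have shadow price 0 (complementary slackness).
Dual feasibility on the basic columns requires 5·y_butter + 4·y_yeast = 53, 6·y_butter + 3·y_yeast = 46.5.
→ y_butter = 3 and y_yeast = 9.5.
Shadow price of yeast = 9.5.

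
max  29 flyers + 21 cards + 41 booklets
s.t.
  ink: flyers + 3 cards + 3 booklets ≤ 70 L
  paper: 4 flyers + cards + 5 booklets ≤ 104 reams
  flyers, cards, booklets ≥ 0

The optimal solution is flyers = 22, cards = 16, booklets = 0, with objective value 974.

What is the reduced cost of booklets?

-4

At the optimum: ink uses 70 of 70 (binding); paper uses 104 of 104 (binding).
The binding rows give the dual system: 1·y_ink + 4·y_paper = 29 and 3·y_ink + 1·y_paper = 21.
Solving: y_ink = 5, y_paper = 6.
Reduced cost of booklets: c₃ − yᵀa₃ = 41 − (5·3 + 6·5) = 41 − 45 = -4.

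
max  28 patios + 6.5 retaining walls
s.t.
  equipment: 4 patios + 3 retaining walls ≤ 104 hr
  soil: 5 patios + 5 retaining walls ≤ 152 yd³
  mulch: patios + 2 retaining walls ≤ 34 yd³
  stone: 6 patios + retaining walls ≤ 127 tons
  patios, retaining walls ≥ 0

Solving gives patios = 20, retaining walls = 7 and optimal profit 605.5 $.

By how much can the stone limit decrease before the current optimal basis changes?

Binding constraints: mulch, stone. The basis is B = [[1,2],[6,1]] with det -11.
Per unit decrease in stone, x* moves by d = (-0.1818, 0.0909).
The basis stays optimal until patios reaches 0; allowable decrease = 110 tons.

110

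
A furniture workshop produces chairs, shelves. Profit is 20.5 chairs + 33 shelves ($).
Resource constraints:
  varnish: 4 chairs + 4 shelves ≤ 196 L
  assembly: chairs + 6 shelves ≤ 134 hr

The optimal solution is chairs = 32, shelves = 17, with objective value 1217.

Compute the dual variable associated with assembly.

2.5

At the optimum: varnish uses 196 of 196 (binding); assembly uses 134 of 134 (binding).
From A_Bᵀ y = c: 4·y_varnish + 1·y_assembly = 20.5; 4·y_varnish + 6·y_assembly = 33.
Solving: y_varnish = 4.5, y_assembly = 2.5.
Shadow price of assembly = 2.5.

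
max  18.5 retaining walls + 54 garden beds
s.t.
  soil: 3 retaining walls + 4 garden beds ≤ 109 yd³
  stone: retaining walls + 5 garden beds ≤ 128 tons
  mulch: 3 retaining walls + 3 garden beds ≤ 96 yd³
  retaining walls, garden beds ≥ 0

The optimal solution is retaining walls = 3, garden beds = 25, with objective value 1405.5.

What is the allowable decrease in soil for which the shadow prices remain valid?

6.6

Binding constraints: soil, stone. The basis is B = [[3,4],[1,5]] with det 11.
Per unit decrease in soil, x* moves by d = (-0.4545, 0.0909).
The basis stays optimal until retaining walls reaches 0; allowable decrease = 6.6 yd³.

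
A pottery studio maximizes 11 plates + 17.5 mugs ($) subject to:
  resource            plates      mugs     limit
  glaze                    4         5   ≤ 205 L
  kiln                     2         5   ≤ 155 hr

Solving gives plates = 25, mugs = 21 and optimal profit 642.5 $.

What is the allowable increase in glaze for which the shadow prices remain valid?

105

Binding constraints: glaze, kiln. The basis is B = [[4,5],[2,5]] with det 10.
Per unit increase in glaze, x* moves by d = (0.5, -0.2).
The basis stays optimal until mugs reaches 0; allowable increase = 105 L.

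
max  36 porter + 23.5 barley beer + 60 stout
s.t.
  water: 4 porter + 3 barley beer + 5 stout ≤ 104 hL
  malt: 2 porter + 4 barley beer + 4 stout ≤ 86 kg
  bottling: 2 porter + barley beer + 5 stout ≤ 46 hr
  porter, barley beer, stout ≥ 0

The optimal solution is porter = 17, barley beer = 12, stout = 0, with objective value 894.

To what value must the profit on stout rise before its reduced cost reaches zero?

62.5

Check each constraint at x*: water 104/104 (tight); malt 82/86 (slack 4); bottling 46/46 (tight).
By complementary slackness, y = 0 for the non-binding constraint.
From A_Bᵀ y = c: 4·y_water + 2·y_bottling = 36; 3·y_water + 1·y_bottling = 23.5.
Solving: y_water = 5.5, y_bottling = 7.
stout enters the basis when its profit ≥ yᵀa₃ = 5.5·5 + 7·5 = 62.5.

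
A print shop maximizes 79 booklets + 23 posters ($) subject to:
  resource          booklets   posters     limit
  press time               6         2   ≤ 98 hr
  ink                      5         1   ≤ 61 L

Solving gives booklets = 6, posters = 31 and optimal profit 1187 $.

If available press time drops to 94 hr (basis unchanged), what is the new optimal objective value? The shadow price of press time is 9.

1151

Δb = -4, so new z* = 1187 + (9)·(-4) = 1187 − 36 = 1151.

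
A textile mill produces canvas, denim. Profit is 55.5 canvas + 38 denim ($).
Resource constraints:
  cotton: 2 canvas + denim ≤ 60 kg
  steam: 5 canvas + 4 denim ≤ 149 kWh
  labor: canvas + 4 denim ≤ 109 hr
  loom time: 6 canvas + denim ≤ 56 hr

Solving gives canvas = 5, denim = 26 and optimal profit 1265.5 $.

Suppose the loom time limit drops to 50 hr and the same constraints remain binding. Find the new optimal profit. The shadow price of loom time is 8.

Δb = -6, so new z* = 1265.5 + (8)·(-6) = 1265.5 − 48 = 1217.5.

1217.5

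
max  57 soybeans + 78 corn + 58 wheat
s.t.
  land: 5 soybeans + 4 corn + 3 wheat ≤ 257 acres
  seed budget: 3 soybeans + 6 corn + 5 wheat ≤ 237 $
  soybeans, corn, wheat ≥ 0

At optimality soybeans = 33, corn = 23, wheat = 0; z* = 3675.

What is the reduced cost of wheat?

At the optimum: land uses 257 of 257 (binding); seed budget uses 237 of 237 (binding).
Dual feasibility on the basic columns requires 5·y_land + 3·y_seed budget = 57, 4·y_land + 6·y_seed budget = 78.
Solving: y_land = 6, y_seed budget = 9.
Reduced cost of wheat: c₃ − yᵀa₃ = 58 − (6·3 + 9·5) = 58 − 63 = -5.

-5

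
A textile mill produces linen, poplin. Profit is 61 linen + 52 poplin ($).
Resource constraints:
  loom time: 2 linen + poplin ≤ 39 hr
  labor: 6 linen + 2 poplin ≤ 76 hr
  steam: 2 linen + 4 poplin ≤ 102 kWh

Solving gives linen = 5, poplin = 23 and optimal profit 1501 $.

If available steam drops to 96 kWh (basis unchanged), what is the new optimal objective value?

At the optimum: loom time uses 33 of 39 (slack = 6); labor uses 76 of 76 (binding); steam uses 102 of 102 (binding).
By complementary slackness, y = 0 for the non-binding constraint.
Dual feasibility on the basic columns requires 6·y_labor + 2·y_steam = 61, 2·y_labor + 4·y_steam = 52.
This yields shadow prices y_labor = 7, y_steam = 9.5.
Δz = y_steam·Δb = 9.5 × (-6) = -57, so new z* = 1501 − 57 = 1444.

1444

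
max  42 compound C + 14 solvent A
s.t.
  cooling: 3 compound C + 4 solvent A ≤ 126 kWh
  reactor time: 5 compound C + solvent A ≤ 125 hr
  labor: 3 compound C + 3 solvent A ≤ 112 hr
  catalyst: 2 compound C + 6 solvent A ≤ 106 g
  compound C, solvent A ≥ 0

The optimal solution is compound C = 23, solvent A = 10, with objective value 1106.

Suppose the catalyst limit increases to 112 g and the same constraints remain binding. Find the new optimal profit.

Check each constraint at x*: cooling 109/126 (slack 17); reactor time 125/125 (tight); labor 99/112 (slack 13); catalyst 106/106 (tight).
Since cooling, labor are not tight, their duals are 0.
From A_Bᵀ y = c: 5·y_reactor time + 2·y_catalyst = 42; 1·y_reactor time + 6·y_catalyst = 14.
→ y_reactor time = 8 and y_catalyst = 1.
Δz = y_catalyst·Δb = 1 × (6) = 6, so new z* = 1106 + 6 = 1112.

1112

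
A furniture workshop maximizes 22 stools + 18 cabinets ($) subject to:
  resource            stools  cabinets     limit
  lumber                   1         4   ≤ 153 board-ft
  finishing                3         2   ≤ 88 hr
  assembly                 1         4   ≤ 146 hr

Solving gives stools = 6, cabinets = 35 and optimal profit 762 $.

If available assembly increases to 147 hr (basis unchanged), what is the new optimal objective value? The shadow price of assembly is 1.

763

Δb = 1, so new z* = 762 + (1)·(1) = 762 + 1 = 763.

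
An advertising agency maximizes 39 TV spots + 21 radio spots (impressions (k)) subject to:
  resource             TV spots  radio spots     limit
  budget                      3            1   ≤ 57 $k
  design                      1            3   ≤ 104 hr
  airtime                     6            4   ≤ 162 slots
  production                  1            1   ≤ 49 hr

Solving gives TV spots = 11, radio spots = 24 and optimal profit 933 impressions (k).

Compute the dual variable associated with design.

0

Binding: budget and airtime. Non-binding: design (21 unused), production (14 unused).
Slack constraints have shadow price 0 (complementary slackness).
The binding rows give the dual system: 3·y_budget + 6·y_airtime = 39 and 1·y_budget + 4·y_airtime = 21.
Solving: y_budget = 5, y_airtime = 4.
Shadow price of design = 0.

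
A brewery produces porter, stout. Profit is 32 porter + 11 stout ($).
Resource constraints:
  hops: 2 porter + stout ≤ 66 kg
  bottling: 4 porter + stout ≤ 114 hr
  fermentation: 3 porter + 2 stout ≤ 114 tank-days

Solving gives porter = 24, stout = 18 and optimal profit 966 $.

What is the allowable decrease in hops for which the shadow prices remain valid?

9

Binding constraints: hops, bottling. The basis is B = [[2,1],[4,1]] with det -2.
Per unit decrease in hops, x* moves by d = (0.5, -2).
The basis stays optimal until stout reaches 0; allowable decrease = 9 kg.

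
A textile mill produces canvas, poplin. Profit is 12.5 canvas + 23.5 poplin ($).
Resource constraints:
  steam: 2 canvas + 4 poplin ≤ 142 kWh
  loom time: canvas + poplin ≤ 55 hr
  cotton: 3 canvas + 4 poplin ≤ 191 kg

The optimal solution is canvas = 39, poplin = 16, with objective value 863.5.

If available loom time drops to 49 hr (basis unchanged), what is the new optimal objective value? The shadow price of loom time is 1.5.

Δb = -6, so new z* = 863.5 + (1.5)·(-6) = 863.5 − 9 = 854.5.

854.5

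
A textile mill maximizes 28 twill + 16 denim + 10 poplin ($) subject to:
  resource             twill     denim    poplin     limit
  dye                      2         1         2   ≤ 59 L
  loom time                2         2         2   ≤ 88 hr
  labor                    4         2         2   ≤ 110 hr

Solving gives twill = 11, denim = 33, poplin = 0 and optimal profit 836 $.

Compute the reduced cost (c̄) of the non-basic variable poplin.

-6

Check each constraint at x*: dye 55/59 (slack 4); loom time 88/88 (tight); labor 110/110 (tight).
By complementary slackness, y = 0 for the non-binding constraint.
Dual feasibility on the basic columns requires 2·y_loom time + 4·y_labor = 28, 2·y_loom time + 2·y_labor = 16.
Solving: y_loom time = 2, y_labor = 6.
Reduced cost of poplin: c₃ − yᵀa₃ = 10 − (2·2 + 6·2) = 10 − 16 = -6.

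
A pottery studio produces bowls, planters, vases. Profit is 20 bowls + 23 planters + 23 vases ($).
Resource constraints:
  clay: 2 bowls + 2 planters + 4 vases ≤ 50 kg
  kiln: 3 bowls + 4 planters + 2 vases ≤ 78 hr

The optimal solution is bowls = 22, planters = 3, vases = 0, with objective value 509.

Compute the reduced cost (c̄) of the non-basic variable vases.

Both clay and kiln are binding at x*.
Dual feasibility on the basic columns requires 2·y_clay + 3·y_kiln = 20, 2·y_clay + 4·y_kiln = 23.
→ y_clay = 5.5 and y_kiln = 3.
Reduced cost of vases: c₃ − yᵀa₃ = 23 − (5.5·4 + 3·2) = 23 − 28 = -5.

-5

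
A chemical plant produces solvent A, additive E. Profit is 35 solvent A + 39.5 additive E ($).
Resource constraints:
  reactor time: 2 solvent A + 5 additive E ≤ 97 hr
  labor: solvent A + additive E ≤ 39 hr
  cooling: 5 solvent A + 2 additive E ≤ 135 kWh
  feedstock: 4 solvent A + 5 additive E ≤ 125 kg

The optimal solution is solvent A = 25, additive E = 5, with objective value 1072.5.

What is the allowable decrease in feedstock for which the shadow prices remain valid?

Binding constraints: cooling, feedstock. The basis is B = [[5,2],[4,5]] with det 17.
Per unit decrease in feedstock, x* moves by d = (0.1176, -0.2941).
The basis stays optimal until additive E reaches 0; allowable decrease = 17 kg.

17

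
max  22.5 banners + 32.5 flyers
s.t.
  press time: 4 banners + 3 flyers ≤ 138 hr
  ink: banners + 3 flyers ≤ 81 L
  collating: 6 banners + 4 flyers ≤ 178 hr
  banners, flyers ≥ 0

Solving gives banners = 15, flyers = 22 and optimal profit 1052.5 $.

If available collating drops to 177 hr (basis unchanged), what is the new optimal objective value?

1050

Binding: ink and collating. Non-binding: press time (12 unused).
By complementary slackness, y = 0 for the non-binding constraint.
From A_Bᵀ y = c: 1·y_ink + 6·y_collating = 22.5; 3·y_ink + 4·y_collating = 32.5.
→ y_ink = 7.5 and y_collating = 2.5.
Δz = y_collating·Δb = 2.5 × (-1) = -2.5, so new z* = 1052.5 − 2.5 = 1050.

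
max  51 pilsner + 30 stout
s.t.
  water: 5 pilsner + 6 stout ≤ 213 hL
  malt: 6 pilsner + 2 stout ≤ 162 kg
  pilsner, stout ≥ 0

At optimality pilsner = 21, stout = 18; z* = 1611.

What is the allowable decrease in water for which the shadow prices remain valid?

Binding constraints: water, malt. The basis is B = [[5,6],[6,2]] with det -26.
Per unit decrease in water, x* moves by d = (0.0769, -0.2308).
The basis stays optimal until stout reaches 0; allowable decrease = 78 hL.

78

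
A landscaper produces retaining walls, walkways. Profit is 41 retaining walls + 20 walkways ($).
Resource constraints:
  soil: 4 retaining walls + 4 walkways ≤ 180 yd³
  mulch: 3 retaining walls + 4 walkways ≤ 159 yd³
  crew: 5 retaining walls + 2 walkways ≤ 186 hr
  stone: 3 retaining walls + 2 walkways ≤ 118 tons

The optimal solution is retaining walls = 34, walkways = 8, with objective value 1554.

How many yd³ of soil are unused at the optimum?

soil used = 4·34 + 4·8 = 168; slack = 180 − 168 = 12.

12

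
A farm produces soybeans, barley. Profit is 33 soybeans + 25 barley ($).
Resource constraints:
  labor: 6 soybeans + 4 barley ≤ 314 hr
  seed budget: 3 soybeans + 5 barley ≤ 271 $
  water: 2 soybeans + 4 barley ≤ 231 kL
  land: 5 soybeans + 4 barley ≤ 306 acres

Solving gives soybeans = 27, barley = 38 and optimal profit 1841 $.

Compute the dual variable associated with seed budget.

At the optimum: labor uses 314 of 314 (binding); seed budget uses 271 of 271 (binding); water uses 206 of 231 (slack = 25); land uses 287 of 306 (slack = 19).
Since water, land are not tight, their duals are 0.
The binding rows give the dual system: 6·y_labor + 3·y_seed budget = 33 and 4·y_labor + 5·y_seed budget = 25.
→ y_labor = 5 and y_seed budget = 1.
Shadow price of seed budget = 1.

1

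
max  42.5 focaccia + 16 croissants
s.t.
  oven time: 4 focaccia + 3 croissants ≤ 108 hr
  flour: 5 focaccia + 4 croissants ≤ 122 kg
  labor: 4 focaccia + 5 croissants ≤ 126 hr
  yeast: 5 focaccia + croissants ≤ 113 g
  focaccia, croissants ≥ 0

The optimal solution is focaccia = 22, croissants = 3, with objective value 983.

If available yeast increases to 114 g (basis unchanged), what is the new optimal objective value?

989

Binding: flour and yeast. Non-binding: oven time (11 unused), labor (23 unused).
Slack constraints have shadow price 0 (complementary slackness).
Dual feasibility on the basic columns requires 5·y_flour + 5·y_yeast = 42.5, 4·y_flour + 1·y_yeast = 16.
This yields shadow prices y_flour = 2.5, y_yeast = 6.
Δz = y_yeast·Δb = 6 × (1) = 6, so new z* = 983 + 6 = 989.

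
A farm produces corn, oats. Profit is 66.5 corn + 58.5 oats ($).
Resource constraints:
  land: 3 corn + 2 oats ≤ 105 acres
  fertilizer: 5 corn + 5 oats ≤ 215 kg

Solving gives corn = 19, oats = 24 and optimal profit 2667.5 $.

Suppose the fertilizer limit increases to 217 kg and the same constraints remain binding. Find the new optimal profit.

2684.5

Check each constraint at x*: land 105/105 (tight); fertilizer 215/215 (tight).
The binding rows give the dual system: 3·y_land + 5·y_fertilizer = 66.5 and 2·y_land + 5·y_fertilizer = 58.5.
→ y_land = 8 and y_fertilizer = 8.5.
Δz = y_fertilizer·Δb = 8.5 × (2) = 17, so new z* = 2667.5 + 17 = 2684.5.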